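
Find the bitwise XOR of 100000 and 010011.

XOR: 1 when bits differ
  100000
^ 010011
--------
  110011
Decimal: 32 ^ 19 = 51



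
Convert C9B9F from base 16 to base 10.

Expand by place value (powers of 16):
Digit values: C = 12, B = 11, F = 15
C9B9F = 12 × 16^4 + 9 × 16^3 + 11 × 16^2 + 9 × 16^1 + 15 × 16^0
= 12 × 65536 + 9 × 4096 + 11 × 256 + 9 × 16 + 15 × 1
= 786432 + 36864 + 2816 + 144 + 15
= 826271



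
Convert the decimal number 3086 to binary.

Using repeated division by 2:
3086 ÷ 2 = 1543 remainder 0
1543 ÷ 2 = 771 remainder 1
771 ÷ 2 = 385 remainder 1
385 ÷ 2 = 192 remainder 1
192 ÷ 2 = 96 remainder 0
96 ÷ 2 = 48 remainder 0
48 ÷ 2 = 24 remainder 0
24 ÷ 2 = 12 remainder 0
12 ÷ 2 = 6 remainder 0
6 ÷ 2 = 3 remainder 0
3 ÷ 2 = 1 remainder 1
1 ÷ 2 = 0 remainder 1
Reading remainders bottom to top: 110000001110



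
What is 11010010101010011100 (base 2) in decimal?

Sum of powers of 2 for each 1-bit:
2^2 + 2^3 + 2^4 + 2^7 + 2^9 + 2^11 + 2^13 + 2^16 + 2^18 + 2^19
= 4 + 8 + 16 + 128 + 512 + 2048 + 8192 + 65536 + 262144 + 524288
= 862876



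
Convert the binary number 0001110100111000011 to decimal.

Sum of powers of 2 for each 1-bit:
2^0 + 2^1 + 2^6 + 2^7 + 2^8 + 2^11 + 2^13 + 2^14 + 2^15
= 1 + 2 + 64 + 128 + 256 + 2048 + 8192 + 16384 + 32768
= 59843



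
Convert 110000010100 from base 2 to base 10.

Sum of powers of 2 for each 1-bit:
2^2 + 2^4 + 2^10 + 2^11
= 4 + 16 + 1024 + 2048
= 3092



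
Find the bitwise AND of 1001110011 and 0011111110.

AND: 1 only when both bits are 1
  1001110011
& 0011111110
------------
  0001110010
Decimal: 627 & 254 = 114



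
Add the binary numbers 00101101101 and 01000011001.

Add column by column from the right: bit + bit + carry-in; write the sum mod 2, carry 1 when the sum is 2 or 3.
carry:  00011110010
        00101101101
+       01000011001
-------------------
       001110000110
(the carry out of the leftmost column, 0, becomes the leading bit)
Decimal check:
  00101101101 = 256 + 64 + 32 + 8 + 4 + 1 = 365
  01000011001 = 512 + 16 + 8 + 1 = 537
  365 + 537 = 902, and 001110000110 = 512 + 256 + 128 + 4 + 2 = 902 ✓



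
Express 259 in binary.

Using repeated division by 2:
259 ÷ 2 = 129 remainder 1
129 ÷ 2 = 64 remainder 1
64 ÷ 2 = 32 remainder 0
32 ÷ 2 = 16 remainder 0
16 ÷ 2 = 8 remainder 0
8 ÷ 2 = 4 remainder 0
4 ÷ 2 = 2 remainder 0
2 ÷ 2 = 1 remainder 0
1 ÷ 2 = 0 remainder 1
Reading remainders bottom to top: 100000011



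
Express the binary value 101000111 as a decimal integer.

Sum of powers of 2 for each 1-bit:
2^0 + 2^1 + 2^2 + 2^6 + 2^8
= 1 + 2 + 4 + 64 + 256
= 327



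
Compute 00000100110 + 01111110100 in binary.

Add column by column from the right: bit + bit + carry-in; write the sum mod 2, carry 1 when the sum is 2 or 3.
carry:  11111001000
        00000100110
+       01111110100
-------------------
       010000011010
(the carry out of the leftmost column, 0, becomes the leading bit)
Decimal check:
  00000100110 = 32 + 4 + 2 = 38
  01111110100 = 512 + 256 + 128 + 64 + 32 + 16 + 4 = 1012
  38 + 1012 = 1050, and 010000011010 = 1024 + 16 + 8 + 2 = 1050 ✓



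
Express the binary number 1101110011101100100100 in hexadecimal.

Group into 4-bit nibbles from right:
  0011 = 3
  0111 = 7
  0011 = 3
  1011 = B
  0010 = 2
  0100 = 4
Result: 373B24



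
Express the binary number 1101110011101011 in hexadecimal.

Group into 4-bit nibbles from right:
  1101 = D
  1100 = C
  1110 = E
  1011 = B
Result: DCEB



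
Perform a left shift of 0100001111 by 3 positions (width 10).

Original: 0100001111 (decimal 271)
Shift left by 3 positions
Append 3 zeros on the right and drop the 3 high bits that overflow the 10-bit width
Result: 0001111000 (decimal 120)
Equivalent: 271 << 3 = 271 × 2^3 = 2168, truncated to 10 bits = 120



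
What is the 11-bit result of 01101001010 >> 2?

Original: 01101001010 (decimal 842)
Shift right by 2 positions
Drop the 2 low bits; fill with zeros on the left
Result: 00011010010 (decimal 210)
Equivalent: 842 >> 2 = 842 ÷ 2^2 = 210



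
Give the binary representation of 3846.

Using repeated division by 2:
3846 ÷ 2 = 1923 remainder 0
1923 ÷ 2 = 961 remainder 1
961 ÷ 2 = 480 remainder 1
480 ÷ 2 = 240 remainder 0
240 ÷ 2 = 120 remainder 0
120 ÷ 2 = 60 remainder 0
60 ÷ 2 = 30 remainder 0
30 ÷ 2 = 15 remainder 0
15 ÷ 2 = 7 remainder 1
7 ÷ 2 = 3 remainder 1
3 ÷ 2 = 1 remainder 1
1 ÷ 2 = 0 remainder 1
Reading remainders bottom to top: 111100000110



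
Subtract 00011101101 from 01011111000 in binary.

Method 1 - Direct subtraction (column by column from the right: bit − bit − borrow-in; if negative, add 2 and borrow 1 from the next column):
borrow: 00000011110
        01011111000
-       00011101101
-------------------
        01000001011

Method 2 - Add two's complement:
Two's complement of 00011101101: invert → 11100010010, add 1 → 11100010011
  01011111000
+ 11100010011
-------------
 101000001011  (end carry out of the top bit = 1)
Discarding the end carry: 01000001011
Decimal check:
  01011111000 = 512 + 128 + 64 + 32 + 16 + 8 = 760
  00011101101 = 128 + 64 + 32 + 8 + 4 + 1 = 237
  760 - 237 = 523, and 01000001011 = 512 + 8 + 2 + 1 = 523 ✓



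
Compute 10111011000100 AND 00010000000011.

AND: 1 only when both bits are 1
  10111011000100
& 00010000000011
----------------
  00010000000000
Decimal: 11972 & 1027 = 1024



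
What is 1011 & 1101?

AND: 1 only when both bits are 1
  1011
& 1101
------
  1001
Decimal: 11 & 13 = 9



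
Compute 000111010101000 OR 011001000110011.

OR: 1 when either bit is 1
  000111010101000
| 011001000110011
-----------------
  011111010111011
Decimal: 3752 | 12851 = 16059



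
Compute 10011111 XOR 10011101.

XOR: 1 when bits differ
  10011111
^ 10011101
----------
  00000010
Decimal: 159 ^ 157 = 2



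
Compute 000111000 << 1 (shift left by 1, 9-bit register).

Original: 000111000 (decimal 56)
Shift left by 1 position
Append 1 zero on the right
Result: 001110000 (decimal 112)
Equivalent: 56 << 1 = 56 × 2^1 = 112



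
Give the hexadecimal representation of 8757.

Using repeated division by 16 (digits 10–15 are A–F):
8757 ÷ 16 = 547 remainder 5
547 ÷ 16 = 34 remainder 3
34 ÷ 16 = 2 remainder 2
2 ÷ 16 = 0 remainder 2
Reading remainders bottom to top: 2235



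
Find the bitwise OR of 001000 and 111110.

OR: 1 when either bit is 1
  001000
| 111110
--------
  111110
Decimal: 8 | 62 = 62



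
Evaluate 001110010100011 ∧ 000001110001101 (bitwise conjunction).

AND: 1 only when both bits are 1
  001110010100011
& 000001110001101
-----------------
  000000010000001
Decimal: 7331 & 909 = 129



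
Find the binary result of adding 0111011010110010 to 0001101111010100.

Add column by column from the right: bit + bit + carry-in; write the sum mod 2, carry 1 when the sum is 2 or 3.
carry:  1111111111100000
        0111011010110010
+       0001101111010100
------------------------
       01001001010000110
(the carry out of the leftmost column, 0, becomes the leading bit)
Decimal check:
  0111011010110010 = 16384 + 8192 + 4096 + 1024 + 512 + 128 + 32 + 16 + 2 = 30386
  0001101111010100 = 4096 + 2048 + 512 + 256 + 128 + 64 + 16 + 4 = 7124
  30386 + 7124 = 37510, and 01001001010000110 = 32768 + 4096 + 512 + 128 + 4 + 2 = 37510 ✓



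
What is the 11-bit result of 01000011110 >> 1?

Original: 01000011110 (decimal 542)
Shift right by 1 position
Drop the 1 low bit; fill with zero on the left
Result: 00100001111 (decimal 271)
Equivalent: 542 >> 1 = 542 ÷ 2^1 = 271



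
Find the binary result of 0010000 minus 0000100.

Method 1 - Direct subtraction (column by column from the right: bit − bit − borrow-in; if negative, add 2 and borrow 1 from the next column):
borrow: 0011000
        0010000
-       0000100
---------------
        0001100

Method 2 - Add two's complement:
Two's complement of 0000100: invert → 1111011, add 1 → 1111100
  0010000
+ 1111100
---------
 10001100  (end carry out of the top bit = 1)
Discarding the end carry: 0001100
Decimal check:
  0010000 = 16
  0000100 = 4
  16 - 4 = 12, and 0001100 = 8 + 4 = 12 ✓



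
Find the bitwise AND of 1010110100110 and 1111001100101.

AND: 1 only when both bits are 1
  1010110100110
& 1111001100101
---------------
  1010000100100
Decimal: 5542 & 7781 = 5156



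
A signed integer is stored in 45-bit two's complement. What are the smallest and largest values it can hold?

For 45-bit two's complement:
Minimum: -2^44 = -17592186044416
Maximum: 2^44 - 1 = 17592186044415



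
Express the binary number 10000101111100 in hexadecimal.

Group into 4-bit nibbles from right:
  0010 = 2
  0001 = 1
  0111 = 7
  1100 = C
Result: 217C



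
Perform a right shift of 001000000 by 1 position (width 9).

Original: 001000000 (decimal 64)
Shift right by 1 position
Drop the 1 low bit; fill with zero on the left
Result: 000100000 (decimal 32)
Equivalent: 64 >> 1 = 64 ÷ 2^1 = 32



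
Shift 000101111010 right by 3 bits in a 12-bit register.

Original: 000101111010 (decimal 378)
Shift right by 3 positions
Drop the 3 low bits; fill with zeros on the left
Result: 000000101111 (decimal 47)
Equivalent: 378 >> 3 = 378 ÷ 2^3 = 47



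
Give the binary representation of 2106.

Using repeated division by 2:
2106 ÷ 2 = 1053 remainder 0
1053 ÷ 2 = 526 remainder 1
526 ÷ 2 = 263 remainder 0
263 ÷ 2 = 131 remainder 1
131 ÷ 2 = 65 remainder 1
65 ÷ 2 = 32 remainder 1
32 ÷ 2 = 16 remainder 0
16 ÷ 2 = 8 remainder 0
8 ÷ 2 = 4 remainder 0
4 ÷ 2 = 2 remainder 0
2 ÷ 2 = 1 remainder 0
1 ÷ 2 = 0 remainder 1
Reading remainders bottom to top: 100000111010



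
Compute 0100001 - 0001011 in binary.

Method 1 - Direct subtraction (column by column from the right: bit − bit − borrow-in; if negative, add 2 and borrow 1 from the next column):
borrow: 0111100
        0100001
-       0001011
---------------
        0010110

Method 2 - Add two's complement:
Two's complement of 0001011: invert → 1110100, add 1 → 1110101
  0100001
+ 1110101
---------
 10010110  (end carry out of the top bit = 1)
Discarding the end carry: 0010110
Decimal check:
  0100001 = 32 + 1 = 33
  0001011 = 8 + 2 + 1 = 11
  33 - 11 = 22, and 0010110 = 16 + 4 + 2 = 22 ✓



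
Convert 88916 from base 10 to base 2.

Using repeated division by 2:
88916 ÷ 2 = 44458 remainder 0
44458 ÷ 2 = 22229 remainder 0
22229 ÷ 2 = 11114 remainder 1
11114 ÷ 2 = 5557 remainder 0
5557 ÷ 2 = 2778 remainder 1
2778 ÷ 2 = 1389 remainder 0
1389 ÷ 2 = 694 remainder 1
694 ÷ 2 = 347 remainder 0
347 ÷ 2 = 173 remainder 1
173 ÷ 2 = 86 remainder 1
86 ÷ 2 = 43 remainder 0
43 ÷ 2 = 21 remainder 1
21 ÷ 2 = 10 remainder 1
10 ÷ 2 = 5 remainder 0
5 ÷ 2 = 2 remainder 1
2 ÷ 2 = 1 remainder 0
1 ÷ 2 = 0 remainder 1
Reading remainders bottom to top: 10101101101010100



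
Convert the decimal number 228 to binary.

Using repeated division by 2:
228 ÷ 2 = 114 remainder 0
114 ÷ 2 = 57 remainder 0
57 ÷ 2 = 28 remainder 1
28 ÷ 2 = 14 remainder 0
14 ÷ 2 = 7 remainder 0
7 ÷ 2 = 3 remainder 1
3 ÷ 2 = 1 remainder 1
1 ÷ 2 = 0 remainder 1
Reading remainders bottom to top: 11100100



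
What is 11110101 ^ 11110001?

XOR: 1 when bits differ
  11110101
^ 11110001
----------
  00000100
Decimal: 245 ^ 241 = 4



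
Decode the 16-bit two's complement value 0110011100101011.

Binary: 0110011100101011
Sign bit: 0 (non-negative)
Read directly as an unsigned value:
0110011100101011 = 16384 + 8192 + 1024 + 512 + 256 + 32 + 8 + 2 + 1 = 26411
Value: 26411



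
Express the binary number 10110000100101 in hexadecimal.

Group into 4-bit nibbles from right:
  0010 = 2
  1100 = C
  0010 = 2
  0101 = 5
Result: 2C25



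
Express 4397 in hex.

Using repeated division by 16 (digits 10–15 are A–F):
4397 ÷ 16 = 274 remainder 13 (D)
274 ÷ 16 = 17 remainder 2
17 ÷ 16 = 1 remainder 1
1 ÷ 16 = 0 remainder 1
Reading remainders bottom to top: 112D



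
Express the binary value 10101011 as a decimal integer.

Sum of powers of 2 for each 1-bit:
2^0 + 2^1 + 2^3 + 2^5 + 2^7
= 1 + 2 + 8 + 32 + 128
= 171



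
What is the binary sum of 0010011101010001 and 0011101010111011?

Add column by column from the right: bit + bit + carry-in; write the sum mod 2, carry 1 when the sum is 2 or 3.
carry:  0111111111100110
        0010011101010001
+       0011101010111011
------------------------
       00110001000001100
(the carry out of the leftmost column, 0, becomes the leading bit)
Decimal check:
  0010011101010001 = 8192 + 1024 + 512 + 256 + 64 + 16 + 1 = 10065
  0011101010111011 = 8192 + 4096 + 2048 + 512 + 128 + 32 + 16 + 8 + 2 + 1 = 15035
  10065 + 15035 = 25100, and 00110001000001100 = 16384 + 8192 + 512 + 8 + 4 = 25100 ✓



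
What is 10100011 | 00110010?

OR: 1 when either bit is 1
  10100011
| 00110010
----------
  10110011
Decimal: 163 | 50 = 179



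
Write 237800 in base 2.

Using repeated division by 2:
237800 ÷ 2 = 118900 remainder 0
118900 ÷ 2 = 59450 remainder 0
59450 ÷ 2 = 29725 remainder 0
29725 ÷ 2 = 14862 remainder 1
14862 ÷ 2 = 7431 remainder 0
7431 ÷ 2 = 3715 remainder 1
3715 ÷ 2 = 1857 remainder 1
1857 ÷ 2 = 928 remainder 1
928 ÷ 2 = 464 remainder 0
464 ÷ 2 = 232 remainder 0
232 ÷ 2 = 116 remainder 0
116 ÷ 2 = 58 remainder 0
58 ÷ 2 = 29 remainder 0
29 ÷ 2 = 14 remainder 1
14 ÷ 2 = 7 remainder 0
7 ÷ 2 = 3 remainder 1
3 ÷ 2 = 1 remainder 1
1 ÷ 2 = 0 remainder 1
Reading remainders bottom to top: 111010000011101000



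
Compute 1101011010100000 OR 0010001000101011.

OR: 1 when either bit is 1
  1101011010100000
| 0010001000101011
------------------
  1111011010101011
Decimal: 54944 | 8747 = 63147



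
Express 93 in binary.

Using repeated division by 2:
93 ÷ 2 = 46 remainder 1
46 ÷ 2 = 23 remainder 0
23 ÷ 2 = 11 remainder 1
11 ÷ 2 = 5 remainder 1
5 ÷ 2 = 2 remainder 1
2 ÷ 2 = 1 remainder 0
1 ÷ 2 = 0 remainder 1
Reading remainders bottom to top: 1011101



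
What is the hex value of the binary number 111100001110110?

Group into 4-bit nibbles from right:
  0111 = 7
  1000 = 8
  0111 = 7
  0110 = 6
Result: 7876



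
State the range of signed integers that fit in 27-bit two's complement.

For 27-bit two's complement:
Minimum: -2^26 = -67108864
Maximum: 2^26 - 1 = 67108863



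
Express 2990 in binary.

Using repeated division by 2:
2990 ÷ 2 = 1495 remainder 0
1495 ÷ 2 = 747 remainder 1
747 ÷ 2 = 373 remainder 1
373 ÷ 2 = 186 remainder 1
186 ÷ 2 = 93 remainder 0
93 ÷ 2 = 46 remainder 1
46 ÷ 2 = 23 remainder 0
23 ÷ 2 = 11 remainder 1
11 ÷ 2 = 5 remainder 1
5 ÷ 2 = 2 remainder 1
2 ÷ 2 = 1 remainder 0
1 ÷ 2 = 0 remainder 1
Reading remainders bottom to top: 101110101110



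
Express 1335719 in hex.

Using repeated division by 16 (digits 10–15 are A–F):
1335719 ÷ 16 = 83482 remainder 7
83482 ÷ 16 = 5217 remainder 10 (A)
5217 ÷ 16 = 326 remainder 1
326 ÷ 16 = 20 remainder 6
20 ÷ 16 = 1 remainder 4
1 ÷ 16 = 0 remainder 1
Reading remainders bottom to top: 1461A7



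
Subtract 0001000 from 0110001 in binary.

Method 1 - Direct subtraction (column by column from the right: bit − bit − borrow-in; if negative, add 2 and borrow 1 from the next column):
borrow: 0010000
        0110001
-       0001000
---------------
        0101001

Method 2 - Add two's complement:
Two's complement of 0001000: invert → 1110111, add 1 → 1111000
  0110001
+ 1111000
---------
 10101001  (end carry out of the top bit = 1)
Discarding the end carry: 0101001
Decimal check:
  0110001 = 32 + 16 + 1 = 49
  0001000 = 8
  49 - 8 = 41, and 0101001 = 32 + 8 + 1 = 41 ✓



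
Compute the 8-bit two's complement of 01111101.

Original: 01111101
Step 1 - Invert all bits: 10000010
Step 2 - Add 1: 10000011
Verification: 01111101 + 10000011 = 100000000; discarding the end carry (carry out of the top bit) leaves the 8-bit value 00000000, as required for x + (-x)



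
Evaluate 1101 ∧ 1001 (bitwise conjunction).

AND: 1 only when both bits are 1
  1101
& 1001
------
  1001
Decimal: 13 & 9 = 9



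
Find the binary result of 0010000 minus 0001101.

Method 1 - Direct subtraction (column by column from the right: bit − bit − borrow-in; if negative, add 2 and borrow 1 from the next column):
borrow: 0011110
        0010000
-       0001101
---------------
        0000011

Method 2 - Add two's complement:
Two's complement of 0001101: invert → 1110010, add 1 → 1110011
  0010000
+ 1110011
---------
 10000011  (end carry out of the top bit = 1)
Discarding the end carry: 0000011
Decimal check:
  0010000 = 16
  0001101 = 8 + 4 + 1 = 13
  16 - 13 = 3, and 0000011 = 2 + 1 = 3 ✓



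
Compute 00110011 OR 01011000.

OR: 1 when either bit is 1
  00110011
| 01011000
----------
  01111011
Decimal: 51 | 88 = 123



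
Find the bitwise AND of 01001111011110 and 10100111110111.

AND: 1 only when both bits are 1
  01001111011110
& 10100111110111
----------------
  00000111010110
Decimal: 5086 & 10743 = 470



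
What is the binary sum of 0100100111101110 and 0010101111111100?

Add column by column from the right: bit + bit + carry-in; write the sum mod 2, carry 1 when the sum is 2 or 3.
carry:  0001011111111000
        0100100111101110
+       0010101111111100
------------------------
       00111010111101010
(the carry out of the leftmost column, 0, becomes the leading bit)
Decimal check:
  0100100111101110 = 16384 + 2048 + 256 + 128 + 64 + 32 + 8 + 4 + 2 = 18926
  0010101111111100 = 8192 + 2048 + 512 + 256 + 128 + 64 + 32 + 16 + 8 + 4 = 11260
  18926 + 11260 = 30186, and 00111010111101010 = 16384 + 8192 + 4096 + 1024 + 256 + 128 + 64 + 32 + 8 + 2 = 30186 ✓



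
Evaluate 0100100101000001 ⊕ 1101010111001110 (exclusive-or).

XOR: 1 when bits differ
  0100100101000001
^ 1101010111001110
------------------
  1001110010001111
Decimal: 18753 ^ 54734 = 40079



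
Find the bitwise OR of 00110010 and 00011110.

OR: 1 when either bit is 1
  00110010
| 00011110
----------
  00111110
Decimal: 50 | 30 = 62



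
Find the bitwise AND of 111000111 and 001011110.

AND: 1 only when both bits are 1
  111000111
& 001011110
-----------
  001000110
Decimal: 455 & 94 = 70



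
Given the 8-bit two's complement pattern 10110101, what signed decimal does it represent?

Binary: 10110101
Sign bit: 1 (negative)
Invert: 01001010
Add 1:  01001011
Magnitude: 01001011 = 64 + 8 + 2 + 1 = 75
Value: -75



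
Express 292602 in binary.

Using repeated division by 2:
292602 ÷ 2 = 146301 remainder 0
146301 ÷ 2 = 73150 remainder 1
73150 ÷ 2 = 36575 remainder 0
36575 ÷ 2 = 18287 remainder 1
18287 ÷ 2 = 9143 remainder 1
9143 ÷ 2 = 4571 remainder 1
4571 ÷ 2 = 2285 remainder 1
2285 ÷ 2 = 1142 remainder 1
1142 ÷ 2 = 571 remainder 0
571 ÷ 2 = 285 remainder 1
285 ÷ 2 = 142 remainder 1
142 ÷ 2 = 71 remainder 0
71 ÷ 2 = 35 remainder 1
35 ÷ 2 = 17 remainder 1
17 ÷ 2 = 8 remainder 1
8 ÷ 2 = 4 remainder 0
4 ÷ 2 = 2 remainder 0
2 ÷ 2 = 1 remainder 0
1 ÷ 2 = 0 remainder 1
Reading remainders bottom to top: 1000111011011111010



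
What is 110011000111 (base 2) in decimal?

Sum of powers of 2 for each 1-bit:
2^0 + 2^1 + 2^2 + 2^6 + 2^7 + 2^10 + 2^11
= 1 + 2 + 4 + 64 + 128 + 1024 + 2048
= 3271



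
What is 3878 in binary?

Using repeated division by 2:
3878 ÷ 2 = 1939 remainder 0
1939 ÷ 2 = 969 remainder 1
969 ÷ 2 = 484 remainder 1
484 ÷ 2 = 242 remainder 0
242 ÷ 2 = 121 remainder 0
121 ÷ 2 = 60 remainder 1
60 ÷ 2 = 30 remainder 0
30 ÷ 2 = 15 remainder 0
15 ÷ 2 = 7 remainder 1
7 ÷ 2 = 3 remainder 1
3 ÷ 2 = 1 remainder 1
1 ÷ 2 = 0 remainder 1
Reading remainders bottom to top: 111100100110



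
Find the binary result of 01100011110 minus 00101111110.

Method 1 - Direct subtraction (column by column from the right: bit − bit − borrow-in; if negative, add 2 and borrow 1 from the next column):
borrow: 01111000000
        01100011110
-       00101111110
-------------------
        00110100000

Method 2 - Add two's complement:
Two's complement of 00101111110: invert → 11010000001, add 1 → 11010000010
  01100011110
+ 11010000010
-------------
 100110100000  (end carry out of the top bit = 1)
Discarding the end carry: 00110100000
Decimal check:
  01100011110 = 512 + 256 + 16 + 8 + 4 + 2 = 798
  00101111110 = 256 + 64 + 32 + 16 + 8 + 4 + 2 = 382
  798 - 382 = 416, and 00110100000 = 256 + 128 + 32 = 416 ✓



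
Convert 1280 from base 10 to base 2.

Using repeated division by 2:
1280 ÷ 2 = 640 remainder 0
640 ÷ 2 = 320 remainder 0
320 ÷ 2 = 160 remainder 0
160 ÷ 2 = 80 remainder 0
80 ÷ 2 = 40 remainder 0
40 ÷ 2 = 20 remainder 0
20 ÷ 2 = 10 remainder 0
10 ÷ 2 = 5 remainder 0
5 ÷ 2 = 2 remainder 1
2 ÷ 2 = 1 remainder 0
1 ÷ 2 = 0 remainder 1
Reading remainders bottom to top: 10100000000



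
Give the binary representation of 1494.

Using repeated division by 2:
1494 ÷ 2 = 747 remainder 0
747 ÷ 2 = 373 remainder 1
373 ÷ 2 = 186 remainder 1
186 ÷ 2 = 93 remainder 0
93 ÷ 2 = 46 remainder 1
46 ÷ 2 = 23 remainder 0
23 ÷ 2 = 11 remainder 1
11 ÷ 2 = 5 remainder 1
5 ÷ 2 = 2 remainder 1
2 ÷ 2 = 1 remainder 0
1 ÷ 2 = 0 remainder 1
Reading remainders bottom to top: 10111010110



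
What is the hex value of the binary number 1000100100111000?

Group into 4-bit nibbles from right:
  1000 = 8
  1001 = 9
  0011 = 3
  1000 = 8
Result: 8938



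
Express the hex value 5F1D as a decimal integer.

Expand by place value (powers of 16):
Digit values: F = 15, D = 13
5F1D = 5 × 16^3 + 15 × 16^2 + 1 × 16^1 + 13 × 16^0
= 5 × 4096 + 15 × 256 + 1 × 16 + 13 × 1
= 20480 + 3840 + 16 + 13
= 24349



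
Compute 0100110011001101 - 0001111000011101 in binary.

Method 1 - Direct subtraction (column by column from the right: bit − bit − borrow-in; if negative, add 2 and borrow 1 from the next column):
borrow: 0111110001100000
        0100110011001101
-       0001111000011101
------------------------
        0010111010110000

Method 2 - Add two's complement:
Two's complement of 0001111000011101: invert → 1110000111100010, add 1 → 1110000111100011
  0100110011001101
+ 1110000111100011
------------------
 10010111010110000  (end carry out of the top bit = 1)
Discarding the end carry: 0010111010110000
Decimal check:
  0100110011001101 = 16384 + 2048 + 1024 + 128 + 64 + 8 + 4 + 1 = 19661
  0001111000011101 = 4096 + 2048 + 1024 + 512 + 16 + 8 + 4 + 1 = 7709
  19661 - 7709 = 11952, and 0010111010110000 = 8192 + 2048 + 1024 + 512 + 128 + 32 + 16 = 11952 ✓



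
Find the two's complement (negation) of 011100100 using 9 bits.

Original: 011100100
Step 1 - Invert all bits: 100011011
Step 2 - Add 1: 100011100
Verification: 011100100 + 100011100 = 1000000000; discarding the end carry (carry out of the top bit) leaves the 9-bit value 000000000, as required for x + (-x)



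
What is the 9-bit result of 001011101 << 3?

Original: 001011101 (decimal 93)
Shift left by 3 positions
Append 3 zeros on the right and drop the 3 high bits that overflow the 9-bit width
Result: 011101000 (decimal 232)
Equivalent: 93 << 3 = 93 × 2^3 = 744, truncated to 9 bits = 232



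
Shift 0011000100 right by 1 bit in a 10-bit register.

Original: 0011000100 (decimal 196)
Shift right by 1 position
Drop the 1 low bit; fill with zero on the left
Result: 0001100010 (decimal 98)
Equivalent: 196 >> 1 = 196 ÷ 2^1 = 98



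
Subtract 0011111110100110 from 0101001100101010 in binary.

Method 1 - Direct subtraction (column by column from the right: bit − bit − borrow-in; if negative, add 2 and borrow 1 from the next column):
borrow: 0111111100001000
        0101001100101010
-       0011111110100110
------------------------
        0001001110000100

Method 2 - Add two's complement:
Two's complement of 0011111110100110: invert → 1100000001011001, add 1 → 1100000001011010
  0101001100101010
+ 1100000001011010
------------------
 10001001110000100  (end carry out of the top bit = 1)
Discarding the end carry: 0001001110000100
Decimal check:
  0101001100101010 = 16384 + 4096 + 512 + 256 + 32 + 8 + 2 = 21290
  0011111110100110 = 8192 + 4096 + 2048 + 1024 + 512 + 256 + 128 + 32 + 4 + 2 = 16294
  21290 - 16294 = 4996, and 0001001110000100 = 4096 + 512 + 256 + 128 + 4 = 4996 ✓



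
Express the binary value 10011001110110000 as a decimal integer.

Sum of powers of 2 for each 1-bit:
2^4 + 2^5 + 2^7 + 2^8 + 2^9 + 2^12 + 2^13 + 2^16
= 16 + 32 + 128 + 256 + 512 + 4096 + 8192 + 65536
= 78768



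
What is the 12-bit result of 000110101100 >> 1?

Original: 000110101100 (decimal 428)
Shift right by 1 position
Drop the 1 low bit; fill with zero on the left
Result: 000011010110 (decimal 214)
Equivalent: 428 >> 1 = 428 ÷ 2^1 = 214



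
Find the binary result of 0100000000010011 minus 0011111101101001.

Method 1 - Direct subtraction (column by column from the right: bit − bit − borrow-in; if negative, add 2 and borrow 1 from the next column):
borrow: 0111111111010000
        0100000000010011
-       0011111101101001
------------------------
        0000000010101010

Method 2 - Add two's complement:
Two's complement of 0011111101101001: invert → 1100000010010110, add 1 → 1100000010010111
  0100000000010011
+ 1100000010010111
------------------
 10000000010101010  (end carry out of the top bit = 1)
Discarding the end carry: 0000000010101010
Decimal check:
  0100000000010011 = 16384 + 16 + 2 + 1 = 16403
  0011111101101001 = 8192 + 4096 + 2048 + 1024 + 512 + 256 + 64 + 32 + 8 + 1 = 16233
  16403 - 16233 = 170, and 0000000010101010 = 128 + 32 + 8 + 2 = 170 ✓



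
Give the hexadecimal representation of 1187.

Using repeated division by 16 (digits 10–15 are A–F):
1187 ÷ 16 = 74 remainder 3
74 ÷ 16 = 4 remainder 10 (A)
4 ÷ 16 = 0 remainder 4
Reading remainders bottom to top: 4A3



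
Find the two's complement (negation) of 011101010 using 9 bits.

Original: 011101010
Step 1 - Invert all bits: 100010101
Step 2 - Add 1: 100010110
Verification: 011101010 + 100010110 = 1000000000; discarding the end carry (carry out of the top bit) leaves the 9-bit value 000000000, as required for x + (-x)



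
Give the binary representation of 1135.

Using repeated division by 2:
1135 ÷ 2 = 567 remainder 1
567 ÷ 2 = 283 remainder 1
283 ÷ 2 = 141 remainder 1
141 ÷ 2 = 70 remainder 1
70 ÷ 2 = 35 remainder 0
35 ÷ 2 = 17 remainder 1
17 ÷ 2 = 8 remainder 1
8 ÷ 2 = 4 remainder 0
4 ÷ 2 = 2 remainder 0
2 ÷ 2 = 1 remainder 0
1 ÷ 2 = 0 remainder 1
Reading remainders bottom to top: 10001101111



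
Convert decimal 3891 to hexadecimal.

Using repeated division by 16 (digits 10–15 are A–F):
3891 ÷ 16 = 243 remainder 3
243 ÷ 16 = 15 remainder 3
15 ÷ 16 = 0 remainder 15 (F)
Reading remainders bottom to top: F33



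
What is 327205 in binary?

Using repeated division by 2:
327205 ÷ 2 = 163602 remainder 1
163602 ÷ 2 = 81801 remainder 0
81801 ÷ 2 = 40900 remainder 1
40900 ÷ 2 = 20450 remainder 0
20450 ÷ 2 = 10225 remainder 0
10225 ÷ 2 = 5112 remainder 1
5112 ÷ 2 = 2556 remainder 0
2556 ÷ 2 = 1278 remainder 0
1278 ÷ 2 = 639 remainder 0
639 ÷ 2 = 319 remainder 1
319 ÷ 2 = 159 remainder 1
159 ÷ 2 = 79 remainder 1
79 ÷ 2 = 39 remainder 1
39 ÷ 2 = 19 remainder 1
19 ÷ 2 = 9 remainder 1
9 ÷ 2 = 4 remainder 1
4 ÷ 2 = 2 remainder 0
2 ÷ 2 = 1 remainder 0
1 ÷ 2 = 0 remainder 1
Reading remainders bottom to top: 1001111111000100101



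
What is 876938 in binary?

Using repeated division by 2:
876938 ÷ 2 = 438469 remainder 0
438469 ÷ 2 = 219234 remainder 1
219234 ÷ 2 = 109617 remainder 0
109617 ÷ 2 = 54808 remainder 1
54808 ÷ 2 = 27404 remainder 0
27404 ÷ 2 = 13702 remainder 0
13702 ÷ 2 = 6851 remainder 0
6851 ÷ 2 = 3425 remainder 1
3425 ÷ 2 = 1712 remainder 1
1712 ÷ 2 = 856 remainder 0
856 ÷ 2 = 428 remainder 0
428 ÷ 2 = 214 remainder 0
214 ÷ 2 = 107 remainder 0
107 ÷ 2 = 53 remainder 1
53 ÷ 2 = 26 remainder 1
26 ÷ 2 = 13 remainder 0
13 ÷ 2 = 6 remainder 1
6 ÷ 2 = 3 remainder 0
3 ÷ 2 = 1 remainder 1
1 ÷ 2 = 0 remainder 1
Reading remainders bottom to top: 11010110000110001010



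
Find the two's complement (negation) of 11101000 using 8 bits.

Original (sign bit 1, negative): 11101000
Step 1 - Invert all bits: 00010111
Step 2 - Add 1: 00011000
Verification: 11101000 + 00011000 = 100000000; discarding the end carry (carry out of the top bit) leaves the 8-bit value 00000000, as required for x + (-x)



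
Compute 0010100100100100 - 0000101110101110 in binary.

Method 1 - Direct subtraction (column by column from the right: bit − bit − borrow-in; if negative, add 2 and borrow 1 from the next column):
borrow: 0011111111111100
        0010100100100100
-       0000101110101110
------------------------
        0001110101110110

Method 2 - Add two's complement:
Two's complement of 0000101110101110: invert → 1111010001010001, add 1 → 1111010001010010
  0010100100100100
+ 1111010001010010
------------------
 10001110101110110  (end carry out of the top bit = 1)
Discarding the end carry: 0001110101110110
Decimal check:
  0010100100100100 = 8192 + 2048 + 256 + 32 + 4 = 10532
  0000101110101110 = 2048 + 512 + 256 + 128 + 32 + 8 + 4 + 2 = 2990
  10532 - 2990 = 7542, and 0001110101110110 = 4096 + 2048 + 1024 + 256 + 64 + 32 + 16 + 4 + 2 = 7542 ✓



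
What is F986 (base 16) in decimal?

Expand by place value (powers of 16):
Digit values: F = 15
F986 = 15 × 16^3 + 9 × 16^2 + 8 × 16^1 + 6 × 16^0
= 15 × 4096 + 9 × 256 + 8 × 16 + 6 × 1
= 61440 + 2304 + 128 + 6
= 63878



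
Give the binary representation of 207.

Using repeated division by 2:
207 ÷ 2 = 103 remainder 1
103 ÷ 2 = 51 remainder 1
51 ÷ 2 = 25 remainder 1
25 ÷ 2 = 12 remainder 1
12 ÷ 2 = 6 remainder 0
6 ÷ 2 = 3 remainder 0
3 ÷ 2 = 1 remainder 1
1 ÷ 2 = 0 remainder 1
Reading remainders bottom to top: 11001111



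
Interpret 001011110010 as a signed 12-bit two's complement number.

Binary: 001011110010
Sign bit: 0 (non-negative)
Read directly as an unsigned value:
001011110010 = 512 + 128 + 64 + 32 + 16 + 2 = 754
Value: 754



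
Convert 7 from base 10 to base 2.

Using repeated division by 2:
7 ÷ 2 = 3 remainder 1
3 ÷ 2 = 1 remainder 1
1 ÷ 2 = 0 remainder 1
Reading remainders bottom to top: 111



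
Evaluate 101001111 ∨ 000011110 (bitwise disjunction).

OR: 1 when either bit is 1
  101001111
| 000011110
-----------
  101011111
Decimal: 335 | 30 = 351



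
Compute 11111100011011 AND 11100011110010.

AND: 1 only when both bits are 1
  11111100011011
& 11100011110010
----------------
  11100000010010
Decimal: 16155 & 14578 = 14354



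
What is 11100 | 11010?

OR: 1 when either bit is 1
  11100
| 11010
-------
  11110
Decimal: 28 | 26 = 30



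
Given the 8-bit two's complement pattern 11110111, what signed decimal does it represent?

Binary: 11110111
Sign bit: 1 (negative)
Invert: 00001000
Add 1:  00001001
Magnitude: 00001001 = 8 + 1 = 9
Value: -9



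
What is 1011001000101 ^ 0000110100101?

XOR: 1 when bits differ
  1011001000101
^ 0000110100101
---------------
  1011111100000
Decimal: 5701 ^ 421 = 6112



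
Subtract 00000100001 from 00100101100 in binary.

Method 1 - Direct subtraction (column by column from the right: bit − bit − borrow-in; if negative, add 2 and borrow 1 from the next column):
borrow: 00000000110
        00100101100
-       00000100001
-------------------
        00100001011

Method 2 - Add two's complement:
Two's complement of 00000100001: invert → 11111011110, add 1 → 11111011111
  00100101100
+ 11111011111
-------------
 100100001011  (end carry out of the top bit = 1)
Discarding the end carry: 00100001011
Decimal check:
  00100101100 = 256 + 32 + 8 + 4 = 300
  00000100001 = 32 + 1 = 33
  300 - 33 = 267, and 00100001011 = 256 + 8 + 2 + 1 = 267 ✓



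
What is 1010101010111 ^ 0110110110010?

XOR: 1 when bits differ
  1010101010111
^ 0110110110010
---------------
  1100011100101
Decimal: 5463 ^ 3506 = 6373



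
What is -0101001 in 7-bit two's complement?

Original: 0101001
Step 1 - Invert all bits: 1010110
Step 2 - Add 1: 1010111
Verification: 0101001 + 1010111 = 10000000; discarding the end carry (carry out of the top bit) leaves the 7-bit value 0000000, as required for x + (-x)



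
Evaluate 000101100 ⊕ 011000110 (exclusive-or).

XOR: 1 when bits differ
  000101100
^ 011000110
-----------
  011101010
Decimal: 44 ^ 198 = 234



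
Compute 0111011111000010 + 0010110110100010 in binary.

Add column by column from the right: bit + bit + carry-in; write the sum mod 2, carry 1 when the sum is 2 or 3.
carry:  1111111100000100
        0111011111000010
+       0010110110100010
------------------------
       01010010101100100
(the carry out of the leftmost column, 0, becomes the leading bit)
Decimal check:
  0111011111000010 = 16384 + 8192 + 4096 + 1024 + 512 + 256 + 128 + 64 + 2 = 30658
  0010110110100010 = 8192 + 2048 + 1024 + 256 + 128 + 32 + 2 = 11682
  30658 + 11682 = 42340, and 01010010101100100 = 32768 + 8192 + 1024 + 256 + 64 + 32 + 4 = 42340 ✓



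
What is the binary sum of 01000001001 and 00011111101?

Add column by column from the right: bit + bit + carry-in; write the sum mod 2, carry 1 when the sum is 2 or 3.
carry:  00111110010
        01000001001
+       00011111101
-------------------
       001100000110
(the carry out of the leftmost column, 0, becomes the leading bit)
Decimal check:
  01000001001 = 512 + 8 + 1 = 521
  00011111101 = 128 + 64 + 32 + 16 + 8 + 4 + 1 = 253
  521 + 253 = 774, and 001100000110 = 512 + 256 + 4 + 2 = 774 ✓



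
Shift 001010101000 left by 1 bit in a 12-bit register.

Original: 001010101000 (decimal 680)
Shift left by 1 position
Append 1 zero on the right
Result: 010101010000 (decimal 1360)
Equivalent: 680 << 1 = 680 × 2^1 = 1360



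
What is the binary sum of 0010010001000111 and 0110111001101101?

Add column by column from the right: bit + bit + carry-in; write the sum mod 2, carry 1 when the sum is 2 or 3.
carry:  1101100010011110
        0010010001000111
+       0110111001101101
------------------------
       01001001010110100
(the carry out of the leftmost column, 0, becomes the leading bit)
Decimal check:
  0010010001000111 = 8192 + 1024 + 64 + 4 + 2 + 1 = 9287
  0110111001101101 = 16384 + 8192 + 2048 + 1024 + 512 + 64 + 32 + 8 + 4 + 1 = 28269
  9287 + 28269 = 37556, and 01001001010110100 = 32768 + 4096 + 512 + 128 + 32 + 16 + 4 = 37556 ✓



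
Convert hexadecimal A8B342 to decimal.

Expand by place value (powers of 16):
Digit values: A = 10, B = 11
A8B342 = 10 × 16^5 + 8 × 16^4 + 11 × 16^3 + 3 × 16^2 + 4 × 16^1 + 2 × 16^0
= 10 × 1048576 + 8 × 65536 + 11 × 4096 + 3 × 256 + 4 × 16 + 2 × 1
= 10485760 + 524288 + 45056 + 768 + 64 + 2
= 11055938



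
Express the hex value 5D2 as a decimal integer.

Expand by place value (powers of 16):
Digit values: D = 13
5D2 = 5 × 16^2 + 13 × 16^1 + 2 × 16^0
= 5 × 256 + 13 × 16 + 2 × 1
= 1280 + 208 + 2
= 1490



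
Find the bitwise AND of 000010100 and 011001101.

AND: 1 only when both bits are 1
  000010100
& 011001101
-----------
  000000100
Decimal: 20 & 205 = 4



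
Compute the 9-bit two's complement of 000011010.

Original: 000011010
Step 1 - Invert all bits: 111100101
Step 2 - Add 1: 111100110
Verification: 000011010 + 111100110 = 1000000000; discarding the end carry (carry out of the top bit) leaves the 9-bit value 000000000, as required for x + (-x)



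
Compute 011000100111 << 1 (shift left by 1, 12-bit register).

Original: 011000100111 (decimal 1575)
Shift left by 1 position
Append 1 zero on the right
Result: 110001001110 (decimal 3150)
Equivalent: 1575 << 1 = 1575 × 2^1 = 3150



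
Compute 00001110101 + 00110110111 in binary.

Add column by column from the right: bit + bit + carry-in; write the sum mod 2, carry 1 when the sum is 2 or 3.
carry:  01111101110
        00001110101
+       00110110111
-------------------
       001000101100
(the carry out of the leftmost column, 0, becomes the leading bit)
Decimal check:
  00001110101 = 64 + 32 + 16 + 4 + 1 = 117
  00110110111 = 256 + 128 + 32 + 16 + 4 + 2 + 1 = 439
  117 + 439 = 556, and 001000101100 = 512 + 32 + 8 + 4 = 556 ✓



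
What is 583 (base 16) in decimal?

Expand by place value (powers of 16):
583 = 5 × 16^2 + 8 × 16^1 + 3 × 16^0
= 5 × 256 + 8 × 16 + 3 × 1
= 1280 + 128 + 3
= 1411



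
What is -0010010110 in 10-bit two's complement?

Original: 0010010110
Step 1 - Invert all bits: 1101101001
Step 2 - Add 1: 1101101010
Verification: 0010010110 + 1101101010 = 10000000000; discarding the end carry (carry out of the top bit) leaves the 10-bit value 0000000000, as required for x + (-x)



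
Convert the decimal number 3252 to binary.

Using repeated division by 2:
3252 ÷ 2 = 1626 remainder 0
1626 ÷ 2 = 813 remainder 0
813 ÷ 2 = 406 remainder 1
406 ÷ 2 = 203 remainder 0
203 ÷ 2 = 101 remainder 1
101 ÷ 2 = 50 remainder 1
50 ÷ 2 = 25 remainder 0
25 ÷ 2 = 12 remainder 1
12 ÷ 2 = 6 remainder 0
6 ÷ 2 = 3 remainder 0
3 ÷ 2 = 1 remainder 1
1 ÷ 2 = 0 remainder 1
Reading remainders bottom to top: 110010110100



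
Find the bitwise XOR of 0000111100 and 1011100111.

XOR: 1 when bits differ
  0000111100
^ 1011100111
------------
  1011011011
Decimal: 60 ^ 743 = 731



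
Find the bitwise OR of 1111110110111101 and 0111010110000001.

OR: 1 when either bit is 1
  1111110110111101
| 0111010110000001
------------------
  1111110110111101
Decimal: 64957 | 30081 = 64957



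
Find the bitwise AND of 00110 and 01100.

AND: 1 only when both bits are 1
  00110
& 01100
-------
  00100
Decimal: 6 & 12 = 4



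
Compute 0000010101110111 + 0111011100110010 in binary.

Add column by column from the right: bit + bit + carry-in; write the sum mod 2, carry 1 when the sum is 2 or 3.
carry:  0000111011101100
        0000010101110111
+       0111011100110010
------------------------
       00111110010101001
(the carry out of the leftmost column, 0, becomes the leading bit)
Decimal check:
  0000010101110111 = 1024 + 256 + 64 + 32 + 16 + 4 + 2 + 1 = 1399
  0111011100110010 = 16384 + 8192 + 4096 + 1024 + 512 + 256 + 32 + 16 + 2 = 30514
  1399 + 30514 = 31913, and 00111110010101001 = 16384 + 8192 + 4096 + 2048 + 1024 + 128 + 32 + 8 + 1 = 31913 ✓



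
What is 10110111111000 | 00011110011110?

OR: 1 when either bit is 1
  10110111111000
| 00011110011110
----------------
  10111111111110
Decimal: 11768 | 1950 = 12286



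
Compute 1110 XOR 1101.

XOR: 1 when bits differ
  1110
^ 1101
------
  0011
Decimal: 14 ^ 13 = 3



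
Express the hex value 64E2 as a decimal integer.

Expand by place value (powers of 16):
Digit values: E = 14
64E2 = 6 × 16^3 + 4 × 16^2 + 14 × 16^1 + 2 × 16^0
= 6 × 4096 + 4 × 256 + 14 × 16 + 2 × 1
= 24576 + 1024 + 224 + 2
= 25826



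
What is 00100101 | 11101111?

OR: 1 when either bit is 1
  00100101
| 11101111
----------
  11101111
Decimal: 37 | 239 = 239



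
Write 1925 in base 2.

Using repeated division by 2:
1925 ÷ 2 = 962 remainder 1
962 ÷ 2 = 481 remainder 0
481 ÷ 2 = 240 remainder 1
240 ÷ 2 = 120 remainder 0
120 ÷ 2 = 60 remainder 0
60 ÷ 2 = 30 remainder 0
30 ÷ 2 = 15 remainder 0
15 ÷ 2 = 7 remainder 1
7 ÷ 2 = 3 remainder 1
3 ÷ 2 = 1 remainder 1
1 ÷ 2 = 0 remainder 1
Reading remainders bottom to top: 11110000101



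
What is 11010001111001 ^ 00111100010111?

XOR: 1 when bits differ
  11010001111001
^ 00111100010111
----------------
  11101101101110
Decimal: 13433 ^ 3863 = 15214



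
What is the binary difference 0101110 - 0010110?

Method 1 - Direct subtraction (column by column from the right: bit − bit − borrow-in; if negative, add 2 and borrow 1 from the next column):
borrow: 0100000
        0101110
-       0010110
---------------
        0011000

Method 2 - Add two's complement:
Two's complement of 0010110: invert → 1101001, add 1 → 1101010
  0101110
+ 1101010
---------
 10011000  (end carry out of the top bit = 1)
Discarding the end carry: 0011000
Decimal check:
  0101110 = 32 + 8 + 4 + 2 = 46
  0010110 = 16 + 4 + 2 = 22
  46 - 22 = 24, and 0011000 = 16 + 8 = 24 ✓

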